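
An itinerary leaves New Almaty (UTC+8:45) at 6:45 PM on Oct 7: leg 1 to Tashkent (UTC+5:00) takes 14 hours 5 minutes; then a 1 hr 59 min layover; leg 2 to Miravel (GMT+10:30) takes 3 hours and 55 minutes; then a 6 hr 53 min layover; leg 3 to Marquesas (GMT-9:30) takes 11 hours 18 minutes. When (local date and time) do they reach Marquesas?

Convert departure to UTC: 6:45 PM − 8:45 = 10:00 AM UTC on Oct 7.
Add 14 hours 5 minutes leg 1 → 12:05 AM UTC (Oct 8).
Add 1 hour 59 minutes layover in Tashkent → 2:04 AM UTC.
Add 3 hours 55 minutes leg 2 → 5:59 AM UTC.
Add 6 hours 53 minutes layover in Miravel → 12:52 PM UTC.
Add 11 hours 18 minutes leg 3 → 12:10 AM UTC (Oct 9).
Marquesas is UTC−9:30, so local arrival = 12:10 AM − 9:30 = 2:40 PM on Oct 8.

2:40 PM on October 8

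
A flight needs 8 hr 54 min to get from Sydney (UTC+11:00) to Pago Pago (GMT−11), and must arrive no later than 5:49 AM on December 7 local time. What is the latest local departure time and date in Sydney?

Target arrival in UTC: 5:49 AM + 11:00 = 4:49 PM on Dec 7.
Subtract 8 hours and 54 minutes → departure 7:55 AM UTC on Dec 7.
Sydney is UTC+11:00: 7:55 AM + 11:00 = 6:55 PM on Dec 7.

6:55 PM on December 7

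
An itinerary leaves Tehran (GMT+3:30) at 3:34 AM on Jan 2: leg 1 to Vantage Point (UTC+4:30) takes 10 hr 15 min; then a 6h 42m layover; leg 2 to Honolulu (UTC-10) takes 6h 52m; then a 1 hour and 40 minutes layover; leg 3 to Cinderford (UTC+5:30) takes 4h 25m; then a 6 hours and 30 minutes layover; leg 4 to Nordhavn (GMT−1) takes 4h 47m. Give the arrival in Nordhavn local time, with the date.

4:15 PM on January 3

Convert departure to UTC: 3:34 AM − 3:30 = 12:04 AM UTC on Jan 2.
Add 10 hours and 15 minutes leg 1 → 10:19 AM UTC.
Add 6 hours and 42 minutes layover in Vantage Point → 5:01 PM UTC.
Add 6 hours and 52 minutes leg 2 → 11:53 PM UTC.
Add 1 hour 40 minutes layover in Honolulu → 1:33 AM UTC (Jan 3).
Add 4 hours 25 minutes leg 3 → 5:58 AM UTC.
Add 6 hours and 30 minutes layover in Cinderford → 12:28 PM UTC.
Add 4 hours 47 minutes leg 4 → 5:15 PM UTC.
Nordhavn is UTC−1:00, so local arrival = 5:15 PM − 1:00 = 4:15 PM on Jan 3.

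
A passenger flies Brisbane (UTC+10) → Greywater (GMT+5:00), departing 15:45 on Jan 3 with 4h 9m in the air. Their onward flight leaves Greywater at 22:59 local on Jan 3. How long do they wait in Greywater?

Convert departure to UTC: 15:45 − 10:00 = 05:45 UTC on Jan 3.
Add 4 hours 9 minutes flight time → 09:54 UTC.
Greywater is UTC+5:00, so local arrival = 09:54 + 5:00 = 14:54 on Jan 3.
Layover = 22:59 − 14:54 = 8 hours 5 minutes.

8 hours 5 minutes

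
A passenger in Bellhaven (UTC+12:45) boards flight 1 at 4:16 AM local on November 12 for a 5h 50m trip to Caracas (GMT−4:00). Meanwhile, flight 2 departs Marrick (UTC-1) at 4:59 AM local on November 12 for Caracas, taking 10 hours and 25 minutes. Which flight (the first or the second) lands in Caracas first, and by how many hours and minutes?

the first, by 19 hours 3 minutes

Flight 1 in UTC: 4:16 AM − 12:45 = 3:31 PM on Nov 11.
+5 hours and 50 minutes → arrive 9:21 PM UTC on Nov 11.
Flight 2 in UTC: 4:59 AM + 1:00 = 5:59 AM on Nov 12.
+10 hours and 25 minutes → arrive 4:24 PM UTC on Nov 12.
Flight 1 lands earlier by 19 hours 3 minutes.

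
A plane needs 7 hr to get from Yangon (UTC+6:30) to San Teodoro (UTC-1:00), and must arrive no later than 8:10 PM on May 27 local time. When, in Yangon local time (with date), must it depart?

Target arrival in UTC: 8:10 PM + 1:00 = 9:10 PM on May 27.
Subtract 7 hours → departure 2:10 PM UTC on May 27.
Yangon is UTC+6:30: 2:10 PM + 6:30 = 8:40 PM on May 27.

8:40 PM on May 27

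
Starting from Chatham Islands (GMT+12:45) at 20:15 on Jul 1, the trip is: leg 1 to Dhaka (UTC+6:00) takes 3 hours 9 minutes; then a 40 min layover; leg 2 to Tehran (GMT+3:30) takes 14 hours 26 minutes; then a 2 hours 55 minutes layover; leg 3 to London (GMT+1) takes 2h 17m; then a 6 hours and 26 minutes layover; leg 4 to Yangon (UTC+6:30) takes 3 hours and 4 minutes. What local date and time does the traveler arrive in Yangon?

22:57 on July 2

Convert departure to UTC: 20:15 − 12:45 = 07:30 UTC on Jul 1.
Add 3 hours and 9 minutes leg 1 → 10:39 UTC.
Add 40 minutes layover in Dhaka → 11:19 UTC.
Add 14 hours 26 minutes leg 2 → 01:45 UTC (Jul 2).
Add 2 hours and 55 minutes layover in Tehran → 04:40 UTC.
Add 2 hours and 17 minutes leg 3 → 06:57 UTC.
Add 6 hours and 26 minutes layover in London → 13:23 UTC.
Add 3 hours and 4 minutes leg 4 → 16:27 UTC.
Yangon is UTC+6:30, so local arrival = 16:27 + 6:30 = 22:57 on Jul 2.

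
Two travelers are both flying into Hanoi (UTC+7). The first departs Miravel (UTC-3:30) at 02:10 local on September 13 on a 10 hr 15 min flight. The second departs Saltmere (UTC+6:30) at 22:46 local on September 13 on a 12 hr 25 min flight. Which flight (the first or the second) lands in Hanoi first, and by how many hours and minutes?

the first, by 12 hours 46 minutes

Flight 1 in UTC: 02:10 + 3:30 = 05:40 on Sep 13.
+10 hours 15 minutes → arrive 15:55 UTC on Sep 13.
Flight 2 in UTC: 22:46 − 6:30 = 16:16 on Sep 13.
+12 hours and 25 minutes → arrive 04:41 UTC on Sep 14.
Flight 1 lands earlier by 12 hours 46 minutes.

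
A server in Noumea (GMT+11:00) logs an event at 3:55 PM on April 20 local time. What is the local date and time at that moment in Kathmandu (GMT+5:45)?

Kathmandu is 5:15 behind Noumea.
Shift by the zone difference: 3:55 PM − 5:15 = 10:40 AM on Apr 20 in Kathmandu.

10:40 AM on April 20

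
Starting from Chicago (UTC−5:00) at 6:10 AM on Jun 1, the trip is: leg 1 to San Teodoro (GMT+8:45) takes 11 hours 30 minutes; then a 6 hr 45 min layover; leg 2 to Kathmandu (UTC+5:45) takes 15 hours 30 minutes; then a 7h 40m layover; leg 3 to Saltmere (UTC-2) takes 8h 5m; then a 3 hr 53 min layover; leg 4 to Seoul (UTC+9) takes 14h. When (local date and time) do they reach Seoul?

3:33 PM on June 4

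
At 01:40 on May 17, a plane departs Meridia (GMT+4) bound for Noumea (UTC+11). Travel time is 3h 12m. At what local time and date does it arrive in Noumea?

11:52 on May 17

Noumea is 7:00 ahead of Meridia.
After 3 hours and 12 minutes it is 04:52 in Meridia.
Shift by the zone difference: 04:52 + 7:00 = 11:52 on May 17 in Noumea.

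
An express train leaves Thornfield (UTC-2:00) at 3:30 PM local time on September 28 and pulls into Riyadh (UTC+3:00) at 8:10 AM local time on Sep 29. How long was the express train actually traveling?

11 hours 40 minutes

Departure in UTC: 3:30 PM + 2:00 = 5:30 PM on Sep 28.
Arrival in UTC: 8:10 AM − 3:00 = 5:10 AM on Sep 29.
Elapsed = 5:10 AM − 5:30 PM (+1 day) = 11 hours 40 minutes.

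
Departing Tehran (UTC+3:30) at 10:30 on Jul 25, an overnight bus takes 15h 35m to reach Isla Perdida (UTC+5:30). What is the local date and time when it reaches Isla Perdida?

Isla Perdida is 2:00 ahead of Tehran.
After 15 hours and 35 minutes it is 02:05 (Jul 26) in Tehran.
Shift by the zone difference: 02:05 + 2:00 = 04:05 on Jul 26 in Isla Perdida.

04:05 on July 26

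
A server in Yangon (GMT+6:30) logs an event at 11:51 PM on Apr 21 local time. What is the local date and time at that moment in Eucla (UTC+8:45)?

In UTC: 11:51 PM − 6:30 = 5:21 PM on Apr 21.
Eucla is UTC+8:45: 5:21 PM + 8:45 = 2:06 AM on Apr 22.

2:06 AM on April 22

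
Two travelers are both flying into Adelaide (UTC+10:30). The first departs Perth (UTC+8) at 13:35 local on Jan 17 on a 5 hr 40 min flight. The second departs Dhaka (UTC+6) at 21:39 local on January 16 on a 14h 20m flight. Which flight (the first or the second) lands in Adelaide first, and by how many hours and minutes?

the second, by 5 hours 16 minutes

Flight 1 in UTC: 13:35 − 8:00 = 05:35 on Jan 17.
+5 hours and 40 minutes → arrive 11:15 UTC on Jan 17.
Flight 2 in UTC: 21:39 − 6:00 = 15:39 on Jan 16.
+14 hours 20 minutes → arrive 05:59 UTC on Jan 17.
Flight 2 lands earlier by 5 hours 16 minutes.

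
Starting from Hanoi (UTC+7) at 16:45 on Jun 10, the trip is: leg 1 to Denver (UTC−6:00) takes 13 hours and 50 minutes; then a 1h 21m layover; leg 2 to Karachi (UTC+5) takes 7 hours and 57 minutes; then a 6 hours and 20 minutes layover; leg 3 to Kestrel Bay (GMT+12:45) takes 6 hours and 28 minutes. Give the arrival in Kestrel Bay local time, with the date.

Convert departure to UTC: 16:45 − 7:00 = 09:45 UTC on Jun 10.
Add 13 hours and 50 minutes leg 1 → 23:35 UTC.
Add 1 hour 21 minutes layover in Denver → 00:56 UTC (Jun 11).
Add 7 hours and 57 minutes leg 2 → 08:53 UTC.
Add 6 hours 20 minutes layover in Karachi → 15:13 UTC.
Add 6 hours 28 minutes leg 3 → 21:41 UTC.
Kestrel Bay is UTC+12:45, so local arrival = 21:41 + 12:45 = 10:26 on Jun 12.

10:26 on June 12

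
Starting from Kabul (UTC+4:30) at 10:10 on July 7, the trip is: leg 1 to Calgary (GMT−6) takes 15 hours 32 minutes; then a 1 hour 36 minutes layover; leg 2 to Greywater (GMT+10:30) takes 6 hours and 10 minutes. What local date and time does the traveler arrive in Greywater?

15:28 on July 8

Convert departure to UTC: 10:10 − 4:30 = 05:40 UTC on Jul 7.
Add 15 hours 32 minutes leg 1 → 21:12 UTC.
Add 1 hour 36 minutes layover in Calgary → 22:48 UTC.
Add 6 hours and 10 minutes leg 2 → 04:58 UTC (Jul 8).
Greywater is UTC+10:30, so local arrival = 04:58 + 10:30 = 15:28 on Jul 8.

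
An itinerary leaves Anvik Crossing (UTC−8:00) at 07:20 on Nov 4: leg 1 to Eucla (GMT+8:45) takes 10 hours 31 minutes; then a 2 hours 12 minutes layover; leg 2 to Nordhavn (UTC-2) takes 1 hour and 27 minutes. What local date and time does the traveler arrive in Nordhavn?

03:30 on Nov 5

Convert departure to UTC: 07:20 + 8:00 = 15:20 UTC on Nov 4.
Add 10 hours and 31 minutes leg 1 → 01:51 UTC (Nov 5).
Add 2 hours 12 minutes layover in Eucla → 04:03 UTC.
Add 1 hour 27 minutes leg 2 → 05:30 UTC.
Nordhavn is UTC−2:00, so local arrival = 05:30 − 2:00 = 03:30 on Nov 5.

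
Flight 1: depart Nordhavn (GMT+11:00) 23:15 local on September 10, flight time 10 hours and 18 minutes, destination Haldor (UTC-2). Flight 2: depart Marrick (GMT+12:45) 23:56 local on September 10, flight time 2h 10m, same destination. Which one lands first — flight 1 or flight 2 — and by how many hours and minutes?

Flight 1 in UTC: 23:15 − 11:00 = 12:15 on Sep 10.
+10 hours 18 minutes → arrive 22:33 UTC on Sep 10.
Flight 2 in UTC: 23:56 − 12:45 = 11:11 on Sep 10.
+2 hours and 10 minutes → arrive 13:21 UTC on Sep 10.
Flight 2 lands earlier by 9 hours 12 minutes.

the second, by 9 hours 12 minutes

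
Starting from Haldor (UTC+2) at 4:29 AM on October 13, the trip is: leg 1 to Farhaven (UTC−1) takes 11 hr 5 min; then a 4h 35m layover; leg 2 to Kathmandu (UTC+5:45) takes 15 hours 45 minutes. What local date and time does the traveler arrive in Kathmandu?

Convert departure to UTC: 4:29 AM − 2:00 = 2:29 AM UTC on Oct 13.
Add 11 hours and 5 minutes leg 1 → 1:34 PM UTC.
Add 4 hours 35 minutes layover in Farhaven → 6:09 PM UTC.
Add 15 hours 45 minutes leg 2 → 9:54 AM UTC (Oct 14).
Kathmandu is UTC+5:45, so local arrival = 9:54 AM + 5:45 = 3:39 PM on Oct 14.

3:39 PM on October 14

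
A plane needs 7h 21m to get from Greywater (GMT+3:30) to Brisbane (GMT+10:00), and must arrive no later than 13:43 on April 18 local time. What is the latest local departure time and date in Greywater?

Target arrival in UTC: 13:43 − 10:00 = 03:43 on Apr 18.
Subtract 7 hours and 21 minutes → departure 20:22 UTC on Apr 17.
Greywater is UTC+3:30: 20:22 + 3:30 = 23:52 on Apr 17.

23:52 on Apr 17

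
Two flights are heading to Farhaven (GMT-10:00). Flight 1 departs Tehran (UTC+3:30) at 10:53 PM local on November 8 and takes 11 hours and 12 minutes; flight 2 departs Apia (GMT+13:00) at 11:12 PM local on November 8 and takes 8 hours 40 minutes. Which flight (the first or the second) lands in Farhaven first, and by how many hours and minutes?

Flight 1 in UTC: 10:53 PM − 3:30 = 7:23 PM on Nov 8.
+11 hours 12 minutes → arrive 6:35 AM UTC on Nov 9.
Flight 2 in UTC: 11:12 PM − 13:00 = 10:12 AM on Nov 8.
+8 hours 40 minutes → arrive 6:52 PM UTC on Nov 8.
Flight 2 lands earlier by 11 hours 43 minutes.

the second, by 11 hours 43 minutes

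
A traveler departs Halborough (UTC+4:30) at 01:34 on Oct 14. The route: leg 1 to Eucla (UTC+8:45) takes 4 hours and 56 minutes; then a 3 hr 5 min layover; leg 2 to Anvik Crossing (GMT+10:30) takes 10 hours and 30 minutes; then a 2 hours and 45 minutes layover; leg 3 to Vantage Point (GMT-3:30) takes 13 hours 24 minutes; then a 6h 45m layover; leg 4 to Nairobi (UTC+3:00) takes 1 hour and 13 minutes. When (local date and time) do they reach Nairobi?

Convert departure to UTC: 01:34 − 4:30 = 21:04 UTC on Oct 13.
Add 4 hours and 56 minutes leg 1 → 02:00 UTC (Oct 14).
Add 3 hours and 5 minutes layover in Eucla → 05:05 UTC.
Add 10 hours 30 minutes leg 2 → 15:35 UTC.
Add 2 hours and 45 minutes layover in Anvik Crossing → 18:20 UTC.
Add 13 hours and 24 minutes leg 3 → 07:44 UTC (Oct 15).
Add 6 hours 45 minutes layover in Vantage Point → 14:29 UTC.
Add 1 hour and 13 minutes leg 4 → 15:42 UTC.
Nairobi is UTC+3:00, so local arrival = 15:42 + 3:00 = 18:42 on Oct 15.

18:42 on October 15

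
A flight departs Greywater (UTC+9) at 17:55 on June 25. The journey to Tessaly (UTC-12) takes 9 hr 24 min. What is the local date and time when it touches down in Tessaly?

Convert departure to UTC: 17:55 − 9:00 = 08:55 UTC on Jun 25.
Add 9 hours and 24 minutes travel time → 18:19 UTC.
Tessaly is UTC−12:00, so local arrival = 18:19 − 12:00 = 06:19 on Jun 25.

06:19 on Jun 25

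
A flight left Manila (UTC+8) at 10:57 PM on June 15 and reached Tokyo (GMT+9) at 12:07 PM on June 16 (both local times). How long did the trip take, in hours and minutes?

Tokyo is 1:00 ahead of Manila.
Clock-face elapsed time (ignoring zones) is 13 hours 10 minutes.
Actual elapsed = 13 hours 10 minutes − 1:00 = 12 hours 10 minutes.

12 hours 10 minutes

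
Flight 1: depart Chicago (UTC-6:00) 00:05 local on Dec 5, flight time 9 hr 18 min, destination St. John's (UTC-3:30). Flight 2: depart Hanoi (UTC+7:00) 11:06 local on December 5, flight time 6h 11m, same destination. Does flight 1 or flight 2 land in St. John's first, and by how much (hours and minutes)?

the second, by 5 hours 6 minutes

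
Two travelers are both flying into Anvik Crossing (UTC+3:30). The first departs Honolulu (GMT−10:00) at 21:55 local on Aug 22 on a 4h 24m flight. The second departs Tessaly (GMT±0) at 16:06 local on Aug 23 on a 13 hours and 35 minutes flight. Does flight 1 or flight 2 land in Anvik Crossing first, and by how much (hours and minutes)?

Flight 1 in UTC: 21:55 + 10:00 = 07:55 on Aug 23.
+4 hours 24 minutes → arrive 12:19 UTC on Aug 23.
Flight 2 departs at 16:06 UTC (Aug 23).
+13 hours and 35 minutes → arrive 05:41 UTC on Aug 24.
Flight 1 lands earlier by 17 hours 22 minutes.

the first, by 17 hours 22 minutes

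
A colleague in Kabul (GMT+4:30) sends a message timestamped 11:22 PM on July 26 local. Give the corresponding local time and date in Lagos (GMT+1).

In UTC: 11:22 PM − 4:30 = 6:52 PM on Jul 26.
Lagos is UTC+1:00: 6:52 PM + 1:00 = 7:52 PM on Jul 26.

7:52 PM on July 26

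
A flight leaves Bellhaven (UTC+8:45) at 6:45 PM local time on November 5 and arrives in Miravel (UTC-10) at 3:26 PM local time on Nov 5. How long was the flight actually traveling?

15 hours 26 minutes

Departure in UTC: 6:45 PM − 8:45 = 10:00 AM on Nov 5.
Arrival in UTC: 3:26 PM + 10:00 = 1:26 AM on Nov 6.
Elapsed = 1:26 AM − 10:00 AM (+1 day) = 15 hours 26 minutes.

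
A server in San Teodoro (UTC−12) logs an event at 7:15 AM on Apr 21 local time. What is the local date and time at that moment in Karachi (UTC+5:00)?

In UTC: 7:15 AM + 12:00 = 7:15 PM on Apr 21.
Karachi is UTC+5:00: 7:15 PM + 5:00 = 12:15 AM on Apr 22.

12:15 AM on April 22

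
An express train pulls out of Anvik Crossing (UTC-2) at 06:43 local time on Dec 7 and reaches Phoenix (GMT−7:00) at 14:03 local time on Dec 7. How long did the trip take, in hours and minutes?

Departure in UTC: 06:43 + 2:00 = 08:43 on Dec 7.
Arrival in UTC: 14:03 + 7:00 = 21:03 on Dec 7.
Elapsed = 21:03 − 08:43 = 12 hours 20 minutes.

12 hours 20 minutes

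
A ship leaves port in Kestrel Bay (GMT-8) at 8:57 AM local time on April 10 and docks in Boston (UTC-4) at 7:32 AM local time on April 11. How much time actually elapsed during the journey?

Departure in UTC: 8:57 AM + 8:00 = 4:57 PM on Apr 10.
Arrival in UTC: 7:32 AM + 4:00 = 11:32 AM on Apr 11.
Elapsed = 11:32 AM − 4:57 PM (+1 day) = 18 hours 35 minutes.

18 hours 35 minutes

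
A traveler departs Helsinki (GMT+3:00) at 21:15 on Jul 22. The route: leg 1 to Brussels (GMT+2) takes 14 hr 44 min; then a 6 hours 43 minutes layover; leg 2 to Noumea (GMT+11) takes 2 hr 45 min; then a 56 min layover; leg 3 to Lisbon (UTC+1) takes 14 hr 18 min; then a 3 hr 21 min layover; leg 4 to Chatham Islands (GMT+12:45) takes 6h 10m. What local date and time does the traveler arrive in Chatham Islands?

Convert departure to UTC: 21:15 − 3:00 = 18:15 UTC on Jul 22.
Add 14 hours and 44 minutes leg 1 → 08:59 UTC (Jul 23).
Add 6 hours and 43 minutes layover in Brussels → 15:42 UTC.
Add 2 hours 45 minutes leg 2 → 18:27 UTC.
Add 56 minutes layover in Noumea → 19:23 UTC.
Add 14 hours 18 minutes leg 3 → 09:41 UTC (Jul 24).
Add 3 hours 21 minutes layover in Lisbon → 13:02 UTC.
Add 6 hours and 10 minutes leg 4 → 19:12 UTC.
Chatham Islands is UTC+12:45, so local arrival = 19:12 + 12:45 = 07:57 on Jul 25.

07:57 on July 25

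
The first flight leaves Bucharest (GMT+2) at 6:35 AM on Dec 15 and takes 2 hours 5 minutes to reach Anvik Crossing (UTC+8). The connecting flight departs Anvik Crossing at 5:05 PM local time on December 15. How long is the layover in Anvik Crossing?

Convert departure to UTC: 6:35 AM − 2:00 = 4:35 AM UTC on Dec 15.
Add 2 hours and 5 minutes flight time → 6:40 AM UTC.
Anvik Crossing is UTC+8:00, so local arrival = 6:40 AM + 8:00 = 2:40 PM on Dec 15.
Layover = 5:05 PM − 2:40 PM = 2 hours 25 minutes.

2 hours 25 minutes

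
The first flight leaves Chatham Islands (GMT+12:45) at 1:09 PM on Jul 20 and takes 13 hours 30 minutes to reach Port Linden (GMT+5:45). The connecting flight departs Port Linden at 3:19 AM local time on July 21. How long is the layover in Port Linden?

7 hours 40 minutes

Convert departure to UTC: 1:09 PM − 12:45 = 12:24 AM UTC on Jul 20.
Add 13 hours and 30 minutes flight time → 1:54 PM UTC.
Port Linden is UTC+5:45, so local arrival = 1:54 PM + 5:45 = 7:39 PM on Jul 20.
Layover = 3:19 AM − 7:39 PM (+1 day) = 7 hours 40 minutes.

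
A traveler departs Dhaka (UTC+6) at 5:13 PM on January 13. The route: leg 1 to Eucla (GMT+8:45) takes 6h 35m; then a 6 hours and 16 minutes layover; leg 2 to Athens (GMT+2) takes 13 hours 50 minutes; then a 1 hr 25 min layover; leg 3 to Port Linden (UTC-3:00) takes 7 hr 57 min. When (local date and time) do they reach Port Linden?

Convert departure to UTC: 5:13 PM − 6:00 = 11:13 AM UTC on Jan 13.
Add 6 hours and 35 minutes leg 1 → 5:48 PM UTC.
Add 6 hours and 16 minutes layover in Eucla → 12:04 AM UTC (Jan 14).
Add 13 hours 50 minutes leg 2 → 1:54 PM UTC.
Add 1 hour 25 minutes layover in Athens → 3:19 PM UTC.
Add 7 hours and 57 minutes leg 3 → 11:16 PM UTC.
Port Linden is UTC−3:00, so local arrival = 11:16 PM − 3:00 = 8:16 PM on Jan 14.

8:16 PM on January 14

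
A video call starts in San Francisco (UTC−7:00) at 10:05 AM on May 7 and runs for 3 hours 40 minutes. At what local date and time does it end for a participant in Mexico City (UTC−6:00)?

Convert start to UTC: 10:05 AM + 7:00 = 5:05 PM UTC on May 7.
Add 3 hours and 40 minutes duration → 8:45 PM UTC.
Mexico City is UTC−6:00, so local end time = 8:45 PM − 6:00 = 2:45 PM on May 7.

2:45 PM on May 7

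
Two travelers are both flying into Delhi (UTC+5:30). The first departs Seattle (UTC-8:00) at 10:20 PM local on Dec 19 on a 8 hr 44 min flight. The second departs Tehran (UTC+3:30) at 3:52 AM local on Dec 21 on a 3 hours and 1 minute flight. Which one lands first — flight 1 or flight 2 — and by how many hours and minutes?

Flight 1 in UTC: 10:20 PM + 8:00 = 6:20 AM on Dec 20.
+8 hours 44 minutes → arrive 3:04 PM UTC on Dec 20.
Flight 2 in UTC: 3:52 AM − 3:30 = 12:22 AM on Dec 21.
+3 hours and 1 minute → arrive 3:23 AM UTC on Dec 21.
Flight 1 lands earlier by 12 hours 19 minutes.

the first, by 12 hours 19 minutes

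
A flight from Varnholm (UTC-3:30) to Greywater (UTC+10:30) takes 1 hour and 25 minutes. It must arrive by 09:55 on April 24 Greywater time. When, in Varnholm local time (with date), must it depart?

Target arrival in UTC: 09:55 − 10:30 = 23:25 on Apr 23.
Subtract 1 hour and 25 minutes → departure 22:00 UTC on Apr 23.
Varnholm is UTC−3:30: 22:00 − 3:30 = 18:30 on Apr 23.

18:30 on April 23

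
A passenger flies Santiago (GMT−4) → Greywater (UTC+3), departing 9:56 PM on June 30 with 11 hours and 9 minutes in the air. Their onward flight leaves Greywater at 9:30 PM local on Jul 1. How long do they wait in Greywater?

5 hours 25 minutes

Convert departure to UTC: 9:56 PM + 4:00 = 1:56 AM UTC on Jul 1.
Add 11 hours and 9 minutes flight time → 1:05 PM UTC.
Greywater is UTC+3:00, so local arrival = 1:05 PM + 3:00 = 4:05 PM on Jul 1.
Layover = 9:30 PM − 4:05 PM = 5 hours 25 minutes.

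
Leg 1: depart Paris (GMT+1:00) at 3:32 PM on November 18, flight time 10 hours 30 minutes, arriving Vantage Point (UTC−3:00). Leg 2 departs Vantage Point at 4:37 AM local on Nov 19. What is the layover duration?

6 hours 35 minutes

Convert departure to UTC: 3:32 PM − 1:00 = 2:32 PM UTC on Nov 18.
Add 10 hours 30 minutes flight time → 1:02 AM UTC (Nov 19).
Vantage Point is UTC−3:00, so local arrival = 1:02 AM − 3:00 = 10:02 PM on Nov 18.
Layover = 4:37 AM − 10:02 PM (+1 day) = 6 hours 35 minutes.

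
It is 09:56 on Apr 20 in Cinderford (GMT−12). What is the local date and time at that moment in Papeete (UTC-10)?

11:56 on April 20

In UTC: 09:56 + 12:00 = 21:56 on Apr 20.
Papeete is UTC−10:00: 21:56 − 10:00 = 11:56 on Apr 20.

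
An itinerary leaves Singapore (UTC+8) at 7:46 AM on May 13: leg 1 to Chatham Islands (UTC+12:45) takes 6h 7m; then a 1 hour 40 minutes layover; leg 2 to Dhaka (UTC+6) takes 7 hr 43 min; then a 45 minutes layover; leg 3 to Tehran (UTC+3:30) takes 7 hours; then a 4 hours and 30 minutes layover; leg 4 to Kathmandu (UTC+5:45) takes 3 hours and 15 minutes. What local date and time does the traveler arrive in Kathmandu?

12:31 PM on May 14

Convert departure to UTC: 7:46 AM − 8:00 = 11:46 PM UTC on May 12.
Add 6 hours and 7 minutes leg 1 → 5:53 AM UTC (May 13).
Add 1 hour 40 minutes layover in Chatham Islands → 7:33 AM UTC.
Add 7 hours and 43 minutes leg 2 → 3:16 PM UTC.
Add 45 minutes layover in Dhaka → 4:01 PM UTC.
Add 7 hours leg 3 → 11:01 PM UTC.
Add 4 hours 30 minutes layover in Tehran → 3:31 AM UTC (May 14).
Add 3 hours and 15 minutes leg 4 → 6:46 AM UTC.
Kathmandu is UTC+5:45, so local arrival = 6:46 AM + 5:45 = 12:31 PM on May 14.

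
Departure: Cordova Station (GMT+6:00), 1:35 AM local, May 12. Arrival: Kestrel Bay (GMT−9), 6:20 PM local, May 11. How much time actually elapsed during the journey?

7 hours 45 minutes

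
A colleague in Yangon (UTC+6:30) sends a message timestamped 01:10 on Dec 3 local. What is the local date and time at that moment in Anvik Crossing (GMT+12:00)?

In UTC: 01:10 − 6:30 = 18:40 on Dec 2.
Anvik Crossing is UTC+12:00: 18:40 + 12:00 = 06:40 on Dec 3.

06:40 on December 3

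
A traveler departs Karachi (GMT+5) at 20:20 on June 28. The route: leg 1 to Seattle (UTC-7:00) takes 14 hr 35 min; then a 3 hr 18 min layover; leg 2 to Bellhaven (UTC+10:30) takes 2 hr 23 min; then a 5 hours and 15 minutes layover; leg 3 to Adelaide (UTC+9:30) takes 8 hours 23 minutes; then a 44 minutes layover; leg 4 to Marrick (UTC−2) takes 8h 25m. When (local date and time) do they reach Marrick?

08:23 on June 30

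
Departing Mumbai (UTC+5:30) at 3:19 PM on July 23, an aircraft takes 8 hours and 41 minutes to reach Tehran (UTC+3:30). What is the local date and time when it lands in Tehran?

10:00 PM on Jul 23

Convert departure to UTC: 3:19 PM − 5:30 = 9:49 AM UTC on Jul 23.
Add 8 hours 41 minutes travel time → 6:30 PM UTC.
Tehran is UTC+3:30, so local arrival = 6:30 PM + 3:30 = 10:00 PM on Jul 23.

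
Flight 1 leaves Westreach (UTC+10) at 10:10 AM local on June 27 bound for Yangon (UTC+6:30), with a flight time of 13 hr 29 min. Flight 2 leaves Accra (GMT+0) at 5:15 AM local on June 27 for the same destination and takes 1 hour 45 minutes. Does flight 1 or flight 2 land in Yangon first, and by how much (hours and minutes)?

the second, by 6 hours 39 minutes

Flight 1 in UTC: 10:10 AM − 10:00 = 12:10 AM on Jun 27.
+13 hours and 29 minutes → arrive 1:39 PM UTC on Jun 27.
Flight 2 departs at 5:15 AM UTC (Jun 27).
+1 hour and 45 minutes → arrive 7:00 AM UTC on Jun 27.
Flight 2 lands earlier by 6 hours 39 minutes.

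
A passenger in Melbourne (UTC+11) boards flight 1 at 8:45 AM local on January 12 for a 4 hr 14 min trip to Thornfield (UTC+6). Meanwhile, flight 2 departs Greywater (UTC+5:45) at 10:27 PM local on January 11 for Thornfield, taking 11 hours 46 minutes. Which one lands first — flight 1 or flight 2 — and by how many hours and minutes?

Flight 1 in UTC: 8:45 AM − 11:00 = 9:45 PM on Jan 11.
+4 hours and 14 minutes → arrive 1:59 AM UTC on Jan 12.
Flight 2 in UTC: 10:27 PM − 5:45 = 4:42 PM on Jan 11.
+11 hours 46 minutes → arrive 4:28 AM UTC on Jan 12.
Flight 1 lands earlier by 2 hours 29 minutes.

the first, by 2 hours 29 minutes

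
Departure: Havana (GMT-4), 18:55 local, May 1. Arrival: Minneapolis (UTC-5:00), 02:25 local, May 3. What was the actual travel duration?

Departure in UTC: 18:55 + 4:00 = 22:55 on May 1.
Arrival in UTC: 02:25 + 5:00 = 07:25 on May 3.
Elapsed = 07:25 − 22:55 (+2 days) = 32 hours 30 minutes.

32 hours 30 minutes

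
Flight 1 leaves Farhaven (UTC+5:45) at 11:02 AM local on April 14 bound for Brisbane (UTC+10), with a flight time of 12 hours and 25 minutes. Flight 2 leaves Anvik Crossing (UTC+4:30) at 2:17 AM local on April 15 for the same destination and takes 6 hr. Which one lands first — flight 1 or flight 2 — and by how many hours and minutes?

the first, by 10 hours 5 minutes

Flight 1 in UTC: 11:02 AM − 5:45 = 5:17 AM on Apr 14.
+12 hours and 25 minutes → arrive 5:42 PM UTC on Apr 14.
Flight 2 in UTC: 2:17 AM − 4:30 = 9:47 PM on Apr 14.
+6 hours → arrive 3:47 AM UTC on Apr 15.
Flight 1 lands earlier by 10 hours 5 minutes.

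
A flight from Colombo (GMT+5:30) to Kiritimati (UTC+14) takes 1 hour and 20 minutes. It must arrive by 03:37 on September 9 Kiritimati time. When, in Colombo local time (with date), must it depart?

17:47 on September 8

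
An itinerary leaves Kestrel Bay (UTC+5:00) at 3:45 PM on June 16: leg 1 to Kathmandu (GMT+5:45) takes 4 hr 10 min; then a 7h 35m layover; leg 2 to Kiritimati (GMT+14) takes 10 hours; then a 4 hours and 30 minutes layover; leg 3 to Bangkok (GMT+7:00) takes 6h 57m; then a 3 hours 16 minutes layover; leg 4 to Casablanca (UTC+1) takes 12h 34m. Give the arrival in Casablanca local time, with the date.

12:47 PM on June 18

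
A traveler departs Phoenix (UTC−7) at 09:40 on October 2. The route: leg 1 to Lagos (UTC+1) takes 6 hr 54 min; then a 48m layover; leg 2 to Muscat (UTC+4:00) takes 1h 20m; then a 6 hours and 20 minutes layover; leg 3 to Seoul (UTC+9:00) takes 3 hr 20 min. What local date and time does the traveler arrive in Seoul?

20:22 on October 3

Convert departure to UTC: 09:40 + 7:00 = 16:40 UTC on Oct 2.
Add 6 hours and 54 minutes leg 1 → 23:34 UTC.
Add 48 minutes layover in Lagos → 00:22 UTC (Oct 3).
Add 1 hour 20 minutes leg 2 → 01:42 UTC.
Add 6 hours 20 minutes layover in Muscat → 08:02 UTC.
Add 3 hours 20 minutes leg 3 → 11:22 UTC.
Seoul is UTC+9:00, so local arrival = 11:22 + 9:00 = 20:22 on Oct 3.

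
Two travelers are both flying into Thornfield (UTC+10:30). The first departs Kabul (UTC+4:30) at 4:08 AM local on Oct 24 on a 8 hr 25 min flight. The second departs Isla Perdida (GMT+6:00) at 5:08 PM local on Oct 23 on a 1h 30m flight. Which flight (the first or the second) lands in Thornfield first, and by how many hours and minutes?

Flight 1 in UTC: 4:08 AM − 4:30 = 11:38 PM on Oct 23.
+8 hours and 25 minutes → arrive 8:03 AM UTC on Oct 24.
Flight 2 in UTC: 5:08 PM − 6:00 = 11:08 AM on Oct 23.
+1 hour 30 minutes → arrive 12:38 PM UTC on Oct 23.
Flight 2 lands earlier by 19 hours 25 minutes.

the second, by 19 hours 25 minutes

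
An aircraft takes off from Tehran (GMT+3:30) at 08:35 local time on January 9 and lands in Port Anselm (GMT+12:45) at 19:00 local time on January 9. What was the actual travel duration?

Departure in UTC: 08:35 − 3:30 = 05:05 on Jan 9.
Arrival in UTC: 19:00 − 12:45 = 06:15 on Jan 9.
Elapsed = 06:15 − 05:05 = 1 hour 10 minutes.

1 hour 10 minutes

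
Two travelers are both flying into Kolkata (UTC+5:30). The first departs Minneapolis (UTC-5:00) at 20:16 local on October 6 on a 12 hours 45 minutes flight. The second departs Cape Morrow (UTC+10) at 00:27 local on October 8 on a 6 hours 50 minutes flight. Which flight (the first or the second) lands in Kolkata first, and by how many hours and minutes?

Flight 1 in UTC: 20:16 + 5:00 = 01:16 on Oct 7.
+12 hours and 45 minutes → arrive 14:01 UTC on Oct 7.
Flight 2 in UTC: 00:27 − 10:00 = 14:27 on Oct 7.
+6 hours and 50 minutes → arrive 21:17 UTC on Oct 7.
Flight 1 lands earlier by 7 hours 16 minutes.

the first, by 7 hours 16 minutes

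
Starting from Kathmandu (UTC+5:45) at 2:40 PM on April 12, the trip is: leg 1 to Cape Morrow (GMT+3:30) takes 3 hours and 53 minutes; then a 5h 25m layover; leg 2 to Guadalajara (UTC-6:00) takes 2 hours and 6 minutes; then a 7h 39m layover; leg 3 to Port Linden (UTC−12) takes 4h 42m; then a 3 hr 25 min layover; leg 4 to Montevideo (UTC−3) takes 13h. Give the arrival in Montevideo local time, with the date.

Convert departure to UTC: 2:40 PM − 5:45 = 8:55 AM UTC on Apr 12.
Add 3 hours and 53 minutes leg 1 → 12:48 PM UTC.
Add 5 hours and 25 minutes layover in Cape Morrow → 6:13 PM UTC.
Add 2 hours and 6 minutes leg 2 → 8:19 PM UTC.
Add 7 hours 39 minutes layover in Guadalajara → 3:58 AM UTC (Apr 13).
Add 4 hours and 42 minutes leg 3 → 8:40 AM UTC.
Add 3 hours 25 minutes layover in Port Linden → 12:05 PM UTC.
Add 13 hours leg 4 → 1:05 AM UTC (Apr 14).
Montevideo is UTC−3:00, so local arrival = 1:05 AM − 3:00 = 10:05 PM on Apr 13.

10:05 PM on April 13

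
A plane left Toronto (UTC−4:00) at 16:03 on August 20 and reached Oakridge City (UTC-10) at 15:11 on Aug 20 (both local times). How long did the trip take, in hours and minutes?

5 hours 8 minutes

Oakridge City is 6:00 behind Toronto.
Clock-face elapsed time (ignoring zones) is −52 minutes.
Actual elapsed = −52 minutes + 6:00 = 5 hours 8 minutes.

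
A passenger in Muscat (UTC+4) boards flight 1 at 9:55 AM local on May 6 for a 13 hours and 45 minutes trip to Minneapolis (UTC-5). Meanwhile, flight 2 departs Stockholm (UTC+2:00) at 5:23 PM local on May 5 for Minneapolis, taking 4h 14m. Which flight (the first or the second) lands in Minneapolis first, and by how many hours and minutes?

Flight 1 in UTC: 9:55 AM − 4:00 = 5:55 AM on May 6.
+13 hours and 45 minutes → arrive 7:40 PM UTC on May 6.
Flight 2 in UTC: 5:23 PM − 2:00 = 3:23 PM on May 5.
+4 hours 14 minutes → arrive 7:37 PM UTC on May 5.
Flight 2 lands earlier by 24 hours 3 minutes.

the second, by 24 hours 3 minutes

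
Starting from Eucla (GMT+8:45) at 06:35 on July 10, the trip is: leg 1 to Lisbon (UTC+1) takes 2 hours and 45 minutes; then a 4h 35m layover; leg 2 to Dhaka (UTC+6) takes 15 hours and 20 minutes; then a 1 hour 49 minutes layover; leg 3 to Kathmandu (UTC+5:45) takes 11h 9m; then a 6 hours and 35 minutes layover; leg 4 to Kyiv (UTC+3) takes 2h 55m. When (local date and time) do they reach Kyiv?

21:58 on July 11

Convert departure to UTC: 06:35 − 8:45 = 21:50 UTC on Jul 9.
Add 2 hours 45 minutes leg 1 → 00:35 UTC (Jul 10).
Add 4 hours 35 minutes layover in Lisbon → 05:10 UTC.
Add 15 hours and 20 minutes leg 2 → 20:30 UTC.
Add 1 hour 49 minutes layover in Dhaka → 22:19 UTC.
Add 11 hours and 9 minutes leg 3 → 09:28 UTC (Jul 11).
Add 6 hours and 35 minutes layover in Kathmandu → 16:03 UTC.
Add 2 hours and 55 minutes leg 4 → 18:58 UTC.
Kyiv is UTC+3:00, so local arrival = 18:58 + 3:00 = 21:58 on Jul 11.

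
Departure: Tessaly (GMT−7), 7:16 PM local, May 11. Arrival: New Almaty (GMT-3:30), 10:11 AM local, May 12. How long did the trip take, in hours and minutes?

11 hours 25 minutes

Departure in UTC: 7:16 PM + 7:00 = 2:16 AM on May 12.
Arrival in UTC: 10:11 AM + 3:30 = 1:41 PM on May 12.
Elapsed = 1:41 PM − 2:16 AM = 11 hours 25 minutes.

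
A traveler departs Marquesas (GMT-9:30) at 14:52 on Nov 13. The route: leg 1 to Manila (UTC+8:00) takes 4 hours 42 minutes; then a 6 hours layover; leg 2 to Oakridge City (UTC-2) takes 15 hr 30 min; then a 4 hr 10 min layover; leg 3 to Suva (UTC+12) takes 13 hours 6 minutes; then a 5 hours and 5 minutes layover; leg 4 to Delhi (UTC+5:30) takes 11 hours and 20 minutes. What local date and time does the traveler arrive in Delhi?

17:45 on November 16

Convert departure to UTC: 14:52 + 9:30 = 00:22 UTC on Nov 14.
Add 4 hours 42 minutes leg 1 → 05:04 UTC.
Add 6 hours layover in Manila → 11:04 UTC.
Add 15 hours 30 minutes leg 2 → 02:34 UTC (Nov 15).
Add 4 hours and 10 minutes layover in Oakridge City → 06:44 UTC.
Add 13 hours 6 minutes leg 3 → 19:50 UTC.
Add 5 hours and 5 minutes layover in Suva → 00:55 UTC (Nov 16).
Add 11 hours and 20 minutes leg 4 → 12:15 UTC.
Delhi is UTC+5:30, so local arrival = 12:15 + 5:30 = 17:45 on Nov 16.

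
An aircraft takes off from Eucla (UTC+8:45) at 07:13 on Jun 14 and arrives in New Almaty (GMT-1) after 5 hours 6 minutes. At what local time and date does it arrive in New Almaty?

02:34 on Jun 14

Convert departure to UTC: 07:13 − 8:45 = 22:28 UTC on Jun 13.
Add 5 hours and 6 minutes travel time → 03:34 UTC (Jun 14).
New Almaty is UTC−1:00, so local arrival = 03:34 − 1:00 = 02:34 on Jun 14.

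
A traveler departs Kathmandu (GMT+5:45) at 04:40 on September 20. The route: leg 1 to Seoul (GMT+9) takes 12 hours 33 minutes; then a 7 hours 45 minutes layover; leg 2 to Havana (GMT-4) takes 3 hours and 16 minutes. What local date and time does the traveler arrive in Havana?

18:29 on September 20

Convert departure to UTC: 04:40 − 5:45 = 22:55 UTC on Sep 19.
Add 12 hours 33 minutes leg 1 → 11:28 UTC (Sep 20).
Add 7 hours 45 minutes layover in Seoul → 19:13 UTC.
Add 3 hours 16 minutes leg 2 → 22:29 UTC.
Havana is UTC−4:00, so local arrival = 22:29 − 4:00 = 18:29 on Sep 20.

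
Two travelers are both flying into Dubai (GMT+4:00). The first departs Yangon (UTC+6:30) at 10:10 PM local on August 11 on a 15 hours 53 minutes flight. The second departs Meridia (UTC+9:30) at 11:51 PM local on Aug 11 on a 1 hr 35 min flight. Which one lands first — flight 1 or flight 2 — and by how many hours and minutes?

Flight 1 in UTC: 10:10 PM − 6:30 = 3:40 PM on Aug 11.
+15 hours and 53 minutes → arrive 7:33 AM UTC on Aug 12.
Flight 2 in UTC: 11:51 PM − 9:30 = 2:21 PM on Aug 11.
+1 hour and 35 minutes → arrive 3:56 PM UTC on Aug 11.
Flight 2 lands earlier by 15 hours 37 minutes.

the second, by 15 hours 37 minutes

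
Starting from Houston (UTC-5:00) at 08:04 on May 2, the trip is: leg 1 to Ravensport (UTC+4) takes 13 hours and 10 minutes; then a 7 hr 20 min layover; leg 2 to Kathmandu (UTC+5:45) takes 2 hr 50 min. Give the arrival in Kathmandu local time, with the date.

Convert departure to UTC: 08:04 + 5:00 = 13:04 UTC on May 2.
Add 13 hours 10 minutes leg 1 → 02:14 UTC (May 3).
Add 7 hours and 20 minutes layover in Ravensport → 09:34 UTC.
Add 2 hours 50 minutes leg 2 → 12:24 UTC.
Kathmandu is UTC+5:45, so local arrival = 12:24 + 5:45 = 18:09 on May 3.

18:09 on May 3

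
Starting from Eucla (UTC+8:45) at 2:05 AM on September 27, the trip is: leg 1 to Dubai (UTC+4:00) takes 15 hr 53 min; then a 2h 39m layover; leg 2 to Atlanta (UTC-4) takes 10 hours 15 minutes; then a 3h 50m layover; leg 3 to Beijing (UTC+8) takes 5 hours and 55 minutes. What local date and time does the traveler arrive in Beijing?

3:52 PM on Sep 28

Convert departure to UTC: 2:05 AM − 8:45 = 5:20 PM UTC on Sep 26.
Add 15 hours 53 minutes leg 1 → 9:13 AM UTC (Sep 27).
Add 2 hours 39 minutes layover in Dubai → 11:52 AM UTC.
Add 10 hours 15 minutes leg 2 → 10:07 PM UTC.
Add 3 hours and 50 minutes layover in Atlanta → 1:57 AM UTC (Sep 28).
Add 5 hours and 55 minutes leg 3 → 7:52 AM UTC.
Beijing is UTC+8:00, so local arrival = 7:52 AM + 8:00 = 3:52 PM on Sep 28.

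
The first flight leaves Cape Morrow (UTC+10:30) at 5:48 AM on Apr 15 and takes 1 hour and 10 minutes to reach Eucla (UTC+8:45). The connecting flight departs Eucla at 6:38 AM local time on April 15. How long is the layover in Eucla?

Convert departure to UTC: 5:48 AM − 10:30 = 7:18 PM UTC on Apr 14.
Add 1 hour 10 minutes flight time → 8:28 PM UTC.
Eucla is UTC+8:45, so local arrival = 8:28 PM + 8:45 = 5:13 AM on Apr 15.
Layover = 6:38 AM − 5:13 AM = 1 hour 25 minutes.

1 hour 25 minutes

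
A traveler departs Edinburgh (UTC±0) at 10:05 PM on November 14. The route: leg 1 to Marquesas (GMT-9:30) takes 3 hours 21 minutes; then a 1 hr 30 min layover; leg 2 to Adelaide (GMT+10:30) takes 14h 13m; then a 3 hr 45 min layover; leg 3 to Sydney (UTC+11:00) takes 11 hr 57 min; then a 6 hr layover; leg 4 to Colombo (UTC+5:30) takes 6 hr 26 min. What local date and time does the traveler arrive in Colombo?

Edinburgh is at UTC+0, so departure is already 10:05 PM UTC on Nov 14.
Add 3 hours and 21 minutes leg 1 → 1:26 AM UTC (Nov 15).
Add 1 hour and 30 minutes layover in Marquesas → 2:56 AM UTC.
Add 14 hours 13 minutes leg 2 → 5:09 PM UTC.
Add 3 hours 45 minutes layover in Adelaide → 8:54 PM UTC.
Add 11 hours and 57 minutes leg 3 → 8:51 AM UTC (Nov 16).
Add 6 hours layover in Sydney → 2:51 PM UTC.
Add 6 hours and 26 minutes leg 4 → 9:17 PM UTC.
Colombo is UTC+5:30, so local arrival = 9:17 PM + 5:30 = 2:47 AM on Nov 17.

2:47 AM on November 17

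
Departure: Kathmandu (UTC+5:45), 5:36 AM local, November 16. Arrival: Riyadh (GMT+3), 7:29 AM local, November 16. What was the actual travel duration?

Departure in UTC: 5:36 AM − 5:45 = 11:51 PM on Nov 15.
Arrival in UTC: 7:29 AM − 3:00 = 4:29 AM on Nov 16.
Elapsed = 4:29 AM − 11:51 PM (+1 day) = 4 hours 38 minutes.

4 hours 38 minutes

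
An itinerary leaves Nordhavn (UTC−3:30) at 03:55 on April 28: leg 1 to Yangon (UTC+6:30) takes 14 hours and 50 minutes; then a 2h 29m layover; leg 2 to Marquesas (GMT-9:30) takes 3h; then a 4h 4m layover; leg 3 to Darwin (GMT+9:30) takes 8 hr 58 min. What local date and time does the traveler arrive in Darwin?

02:16 on April 30

Convert departure to UTC: 03:55 + 3:30 = 07:25 UTC on Apr 28.
Add 14 hours 50 minutes leg 1 → 22:15 UTC.
Add 2 hours 29 minutes layover in Yangon → 00:44 UTC (Apr 29).
Add 3 hours leg 2 → 03:44 UTC.
Add 4 hours 4 minutes layover in Marquesas → 07:48 UTC.
Add 8 hours and 58 minutes leg 3 → 16:46 UTC.
Darwin is UTC+9:30, so local arrival = 16:46 + 9:30 = 02:16 on Apr 30.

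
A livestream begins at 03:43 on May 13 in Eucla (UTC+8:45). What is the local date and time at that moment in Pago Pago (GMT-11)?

07:58 on May 12

Pago Pago is 19:45 behind Eucla.
Shift by the zone difference: 03:43 − 19:45 = 07:58 on May 12 in Pago Pago.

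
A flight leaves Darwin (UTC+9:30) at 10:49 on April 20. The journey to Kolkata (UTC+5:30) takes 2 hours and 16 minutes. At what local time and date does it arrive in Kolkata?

09:05 on April 20

Kolkata is 4:00 behind Darwin.
After 2 hours and 16 minutes it is 13:05 in Darwin.
Shift by the zone difference: 13:05 − 4:00 = 09:05 on Apr 20 in Kolkata.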